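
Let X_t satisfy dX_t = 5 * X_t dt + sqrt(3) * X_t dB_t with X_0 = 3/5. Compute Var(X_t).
Var(X_t) = 9*(exp(3*t) - 1)*exp(10*t)/25

For GBM dX = mu X dt + sigma X dB with X_0 = x_0, apply Itô to Y = log X: dY = (mu - sigma^2/2) dt + sigma dB, so Y_t = log(x_0) + (mu - sigma^2/2) t + sigma B_t and hence X_t = x_0 * exp((mu - sigma^2/2) t + sigma B_t).
With mu = 5, sigma = sqrt(3), x_0 = 3/5, this gives:
  X_t = 3/5 * exp((7/2) * t + (sqrt(3)) * B_t).
Since sigma*B_t ~ Normal(0, sigma^2 t), E[exp(sigma*B_t)] = exp(sigma^2 t / 2); so E[X_t] = x_0 * exp((mu - sigma^2/2) t) * exp(sigma^2 t / 2) = x_0 * exp(mu t) = 3*exp(5*t)/5.
Var(X_t) = E[X_t^2] - (E[X_t])^2 = x_0^2 * exp(2 mu t) * (exp(sigma^2 t) - 1) = 9*(exp(3*t) - 1)*exp(10*t)/25.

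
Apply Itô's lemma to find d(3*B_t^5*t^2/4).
d(3*B_t^5*t^2/4) = (3*B_t^3*t*(B_t^2 + 5*t)/2) dt + (15*B_t^4*t^2/4) dB_t

Itô's formula for f(t, x): d f(t, B_t) = (f_t + (1/2) f_xx) dt + f_x dB_t. Compute partials of f(t, x) = 3*t^2*x^5/4:
  f_t(t,x)  = 3*t*x^5/2
  f_x(t,x)  = 15*t^2*x^4/4
  f_xx(t,x) = 15*t^2*x^3
Assemble drift = f_t + (1/2) f_xx = 3*t*x^3*(5*t + x^2)/2 and diffusion = f_x = 15*t^2*x^4/4. Substituting x = B_t:
  d(3*B_t^5*t^2/4) = (3*B_t^3*t*(B_t^2 + 5*t)/2) dt + (15*B_t^4*t^2/4) dB_t.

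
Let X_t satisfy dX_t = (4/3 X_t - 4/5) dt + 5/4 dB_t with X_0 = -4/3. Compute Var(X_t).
Var(X_t) = 75*exp(8*t/3)/128 - 75/128

The variance V(t) = Var(X_t) satisfies V'(t) = 2 a V(t) + c^2 with V(0) = 0 (drift coefficient is linear in X, diffusion is constant). With a = 4/3, c = 5/4, the solution is
  V(t) = (c^2 / (2 a)) * (exp(2 a t) - 1)
       = ((5/4)^2 / (2*(4/3))) * (exp((8/3) t) - 1)
       = 75*exp(8*t/3)/128 - 75/128.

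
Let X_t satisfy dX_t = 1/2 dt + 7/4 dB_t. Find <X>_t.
<X>_t = 49*t/16

For an Itô process dX_t = a(t) dt + b(t) dB_t, the quadratic variation is <X>_t = int_0^t b(s)^2 ds (the drift term does not contribute). Here b(s) = 7/4, so
  b(s)^2 = 49/16.
Integrating from 0 to t:
  <X>_t = int_0^t (49/16) ds = 49*t/16.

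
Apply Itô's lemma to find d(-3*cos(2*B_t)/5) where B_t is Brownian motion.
d(-3*cos(2*B_t)/5) = (6*cos(2*B_t)/5) dt + (6*sin(2*B_t)/5) dB_t

Itô's formula for f(B_t) gives d f(B_t) = f'(B_t) dB_t + (1/2) f''(B_t) dt. Compute derivatives of f(x) = -3*cos(2*x)/5:
  f'(x)  = 6*sin(2*x)/5
  f''(x) = 12*cos(2*x)/5
Substitute x = B_t and multiply the f'' term by 1/2:
  drift     = (1/2) * (12*cos(2*x)/5) evaluated at B_t = 6*cos(2*B_t)/5
  diffusion = (6*sin(2*x)/5) evaluated at B_t = 6*sin(2*B_t)/5
Therefore d(-3*cos(2*B_t)/5) = (6*cos(2*B_t)/5) dt + (6*sin(2*B_t)/5) dB_t.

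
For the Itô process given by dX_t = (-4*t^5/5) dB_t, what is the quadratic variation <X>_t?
<X>_t = 16*t^11/275

For an Itô process dX_t = a(t) dt + b(t) dB_t, the quadratic variation is <X>_t = int_0^t b(s)^2 ds (the drift term does not contribute). Here b(s) = -4*s^5/5, so
  b(s)^2 = 16*s^10/25.
Integrating from 0 to t:
  <X>_t = int_0^t (16*s^10/25) ds = 16*t^11/275.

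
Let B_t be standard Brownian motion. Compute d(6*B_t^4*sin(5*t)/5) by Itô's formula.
d(6*B_t^4*sin(5*t)/5) = (6*B_t^2*(B_t^2*cos(5*t) + 6*sin(5*t)/5)) dt + (24*B_t^3*sin(5*t)/5) dB_t

Itô's formula for f(t, x): d f(t, B_t) = (f_t + (1/2) f_xx) dt + f_x dB_t. Compute partials of f(t, x) = 6*x^4*sin(5*t)/5:
  f_t(t,x)  = 6*x^4*cos(5*t)
  f_x(t,x)  = 24*x^3*sin(5*t)/5
  f_xx(t,x) = 72*x^2*sin(5*t)/5
Assemble drift = f_t + (1/2) f_xx = 6*x^2*(x^2*cos(5*t) + 6*sin(5*t)/5) and diffusion = f_x = 24*x^3*sin(5*t)/5. Substituting x = B_t:
  d(6*B_t^4*sin(5*t)/5) = (6*B_t^2*(B_t^2*cos(5*t) + 6*sin(5*t)/5)) dt + (24*B_t^3*sin(5*t)/5) dB_t.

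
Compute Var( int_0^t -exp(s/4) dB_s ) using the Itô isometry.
Var = 2*exp(t/2) - 2

The Itô integral of a deterministic integrand f(s) has mean 0 because each increment f(s) * (B_{s+ds} - B_s) has mean 0. By the Itô isometry:
  Var( int_0^t f(s) dB_s ) = E[ (int_0^t f(s) dB_s)^2 ] = int_0^t f(s)^2 ds.
Here f(s) = -exp(s/4), so f(s)^2 = exp(s/2). Integrate:
  int_0^t (exp(s/2)) ds = 2*exp(t/2) - 2.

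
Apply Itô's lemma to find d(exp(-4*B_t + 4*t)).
d(exp(-4*B_t + 4*t)) = (12*exp(-4*B_t + 4*t)) dt + (-4*exp(-4*B_t + 4*t)) dB_t

Itô's formula for f(t, x): d f(t, B_t) = (f_t + (1/2) f_xx) dt + f_x dB_t. Compute partials of f(t, x) = exp(4*t - 4*x):
  f_t(t,x)  = 4*exp(4*t - 4*x)
  f_x(t,x)  = -4*exp(4*t - 4*x)
  f_xx(t,x) = 16*exp(4*t - 4*x)
Assemble drift = f_t + (1/2) f_xx = 12*exp(4*t - 4*x) and diffusion = f_x = -4*exp(4*t - 4*x). Substituting x = B_t:
  d(exp(-4*B_t + 4*t)) = (12*exp(-4*B_t + 4*t)) dt + (-4*exp(-4*B_t + 4*t)) dB_t.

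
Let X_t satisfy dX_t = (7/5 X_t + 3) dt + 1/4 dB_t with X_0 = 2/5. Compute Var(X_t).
Var(X_t) = 5*exp(14*t/5)/224 - 5/224

The variance V(t) = Var(X_t) satisfies V'(t) = 2 a V(t) + c^2 with V(0) = 0 (drift coefficient is linear in X, diffusion is constant). With a = 7/5, c = 1/4, the solution is
  V(t) = (c^2 / (2 a)) * (exp(2 a t) - 1)
       = ((1/4)^2 / (2*(7/5))) * (exp((14/5) t) - 1)
       = 5*exp(14*t/5)/224 - 5/224.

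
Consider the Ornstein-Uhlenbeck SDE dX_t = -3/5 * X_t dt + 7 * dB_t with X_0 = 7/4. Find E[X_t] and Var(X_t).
E[X_t] = 7*exp(-3*t/5)/4; Var(X_t) = 245/6 - 245*exp(-6*t/5)/6

The OU SDE dX = -theta X dt + sigma dB admits the integrating factor exp(theta t): d(exp(theta t) X_t) = sigma exp(theta t) dB_t. Integrating from 0 to t:
  X_t = x_0 * exp(-theta t) + sigma * int_0^t exp(-theta (t-s)) dB_s.
The Itô integral has mean 0 and (by the Itô isometry) variance sigma^2 * int_0^t exp(-2 theta (t - s)) ds = sigma^2 * (1 - exp(-2 theta t)) / (2 theta).
With theta = 3/5, sigma = 7, x_0 = 7/4:
  E[X_t] = 7/4 * exp(-3/5 t) = 7*exp(-3*t/5)/4
  Var(X_t) = (7)^2 * (1 - exp(-2*3/5 t)) / (2 * 3/5) = 245/6 - 245*exp(-6*t/5)/6.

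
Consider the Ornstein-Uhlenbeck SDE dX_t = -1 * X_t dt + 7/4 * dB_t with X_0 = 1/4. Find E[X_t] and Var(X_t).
E[X_t] = exp(-t)/4; Var(X_t) = 49/32 - 49*exp(-2*t)/32

The OU SDE dX = -theta X dt + sigma dB admits the integrating factor exp(theta t): d(exp(theta t) X_t) = sigma exp(theta t) dB_t. Integrating from 0 to t:
  X_t = x_0 * exp(-theta t) + sigma * int_0^t exp(-theta (t-s)) dB_s.
The Itô integral has mean 0 and (by the Itô isometry) variance sigma^2 * int_0^t exp(-2 theta (t - s)) ds = sigma^2 * (1 - exp(-2 theta t)) / (2 theta).
With theta = 1, sigma = 7/4, x_0 = 1/4:
  E[X_t] = 1/4 * exp(-1 t) = exp(-t)/4
  Var(X_t) = (7/4)^2 * (1 - exp(-2*1 t)) / (2 * 1) = 49/32 - 49*exp(-2*t)/32.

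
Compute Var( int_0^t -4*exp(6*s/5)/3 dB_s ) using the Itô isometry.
Var = 20*exp(12*t/5)/27 - 20/27

The Itô integral of a deterministic integrand f(s) has mean 0 because each increment f(s) * (B_{s+ds} - B_s) has mean 0. By the Itô isometry:
  Var( int_0^t f(s) dB_s ) = E[ (int_0^t f(s) dB_s)^2 ] = int_0^t f(s)^2 ds.
Here f(s) = -4*exp(6*s/5)/3, so f(s)^2 = 16*exp(12*s/5)/9. Integrate:
  int_0^t (16*exp(12*s/5)/9) ds = 20*exp(12*t/5)/27 - 20/27.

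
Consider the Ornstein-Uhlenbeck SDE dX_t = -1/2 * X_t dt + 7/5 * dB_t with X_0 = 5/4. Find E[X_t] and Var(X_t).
E[X_t] = 5*exp(-t/2)/4; Var(X_t) = 49/25 - 49*exp(-t)/25

The OU SDE dX = -theta X dt + sigma dB admits the integrating factor exp(theta t): d(exp(theta t) X_t) = sigma exp(theta t) dB_t. Integrating from 0 to t:
  X_t = x_0 * exp(-theta t) + sigma * int_0^t exp(-theta (t-s)) dB_s.
The Itô integral has mean 0 and (by the Itô isometry) variance sigma^2 * int_0^t exp(-2 theta (t - s)) ds = sigma^2 * (1 - exp(-2 theta t)) / (2 theta).
With theta = 1/2, sigma = 7/5, x_0 = 5/4:
  E[X_t] = 5/4 * exp(-1/2 t) = 5*exp(-t/2)/4
  Var(X_t) = (7/5)^2 * (1 - exp(-2*1/2 t)) / (2 * 1/2) = 49/25 - 49*exp(-t)/25.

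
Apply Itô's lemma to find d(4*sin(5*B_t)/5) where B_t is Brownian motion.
d(4*sin(5*B_t)/5) = (-10*sin(5*B_t)) dt + (4*cos(5*B_t)) dB_t

Itô's formula for f(B_t) gives d f(B_t) = f'(B_t) dB_t + (1/2) f''(B_t) dt. Compute derivatives of f(x) = 4*sin(5*x)/5:
  f'(x)  = 4*cos(5*x)
  f''(x) = -20*sin(5*x)
Substitute x = B_t and multiply the f'' term by 1/2:
  drift     = (1/2) * (-20*sin(5*x)) evaluated at B_t = -10*sin(5*B_t)
  diffusion = (4*cos(5*x)) evaluated at B_t = 4*cos(5*B_t)
Therefore d(4*sin(5*B_t)/5) = (-10*sin(5*B_t)) dt + (4*cos(5*B_t)) dB_t.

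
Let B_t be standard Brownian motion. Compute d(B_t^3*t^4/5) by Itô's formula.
d(B_t^3*t^4/5) = (B_t*t^3*(4*B_t^2 + 3*t)/5) dt + (3*B_t^2*t^4/5) dB_t

Itô's formula for f(t, x): d f(t, B_t) = (f_t + (1/2) f_xx) dt + f_x dB_t. Compute partials of f(t, x) = t^4*x^3/5:
  f_t(t,x)  = 4*t^3*x^3/5
  f_x(t,x)  = 3*t^4*x^2/5
  f_xx(t,x) = 6*t^4*x/5
Assemble drift = f_t + (1/2) f_xx = t^3*x*(3*t + 4*x^2)/5 and diffusion = f_x = 3*t^4*x^2/5. Substituting x = B_t:
  d(B_t^3*t^4/5) = (B_t*t^3*(4*B_t^2 + 3*t)/5) dt + (3*B_t^2*t^4/5) dB_t.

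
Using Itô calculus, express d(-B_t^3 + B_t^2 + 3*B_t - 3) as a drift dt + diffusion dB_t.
d(-B_t^3 + B_t^2 + 3*B_t - 3) = (1 - 3*B_t) dt + (-3*B_t^2 + 2*B_t + 3) dB_t

Itô's formula for f(B_t) gives d f(B_t) = f'(B_t) dB_t + (1/2) f''(B_t) dt. Compute derivatives of f(x) = -x^3 + x^2 + 3*x - 3:
  f'(x)  = -3*x^2 + 2*x + 3
  f''(x) = 2 - 6*x
Substitute x = B_t and multiply the f'' term by 1/2:
  drift     = (1/2) * (2 - 6*x) evaluated at B_t = 1 - 3*B_t
  diffusion = (-3*x^2 + 2*x + 3) evaluated at B_t = -3*B_t^2 + 2*B_t + 3
Therefore d(-B_t^3 + B_t^2 + 3*B_t - 3) = (1 - 3*B_t) dt + (-3*B_t^2 + 2*B_t + 3) dB_t.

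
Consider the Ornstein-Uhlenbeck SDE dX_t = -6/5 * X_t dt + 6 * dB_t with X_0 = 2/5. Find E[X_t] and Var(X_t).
E[X_t] = 2*exp(-6*t/5)/5; Var(X_t) = 15 - 15*exp(-12*t/5)

The OU SDE dX = -theta X dt + sigma dB admits the integrating factor exp(theta t): d(exp(theta t) X_t) = sigma exp(theta t) dB_t. Integrating from 0 to t:
  X_t = x_0 * exp(-theta t) + sigma * int_0^t exp(-theta (t-s)) dB_s.
The Itô integral has mean 0 and (by the Itô isometry) variance sigma^2 * int_0^t exp(-2 theta (t - s)) ds = sigma^2 * (1 - exp(-2 theta t)) / (2 theta).
With theta = 6/5, sigma = 6, x_0 = 2/5:
  E[X_t] = 2/5 * exp(-6/5 t) = 2*exp(-6*t/5)/5
  Var(X_t) = (6)^2 * (1 - exp(-2*6/5 t)) / (2 * 6/5) = 15 - 15*exp(-12*t/5).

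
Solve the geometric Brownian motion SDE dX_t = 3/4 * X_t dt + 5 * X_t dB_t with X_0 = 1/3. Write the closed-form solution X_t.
X_t = 1/3 * exp((-47/4) * t + (5) * B_t)

For GBM dX = mu X dt + sigma X dB with X_0 = x_0, apply Itô to Y = log X: dY = (mu - sigma^2/2) dt + sigma dB, so Y_t = log(x_0) + (mu - sigma^2/2) t + sigma B_t and hence X_t = x_0 * exp((mu - sigma^2/2) t + sigma B_t).
With mu = 3/4, sigma = 5, x_0 = 1/3, this gives:
  X_t = 1/3 * exp((-47/4) * t + (5) * B_t).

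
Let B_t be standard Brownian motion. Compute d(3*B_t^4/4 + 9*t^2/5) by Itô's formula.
d(3*B_t^4/4 + 9*t^2/5) = (9*B_t^2/2 + 18*t/5) dt + (3*B_t^3) dB_t

Itô's formula for f(t, x): d f(t, B_t) = (f_t + (1/2) f_xx) dt + f_x dB_t. Compute partials of f(t, x) = 9*t^2/5 + 3*x^4/4:
  f_t(t,x)  = 18*t/5
  f_x(t,x)  = 3*x^3
  f_xx(t,x) = 9*x^2
Assemble drift = f_t + (1/2) f_xx = 18*t/5 + 9*x^2/2 and diffusion = f_x = 3*x^3. Substituting x = B_t:
  d(3*B_t^4/4 + 9*t^2/5) = (9*B_t^2/2 + 18*t/5) dt + (3*B_t^3) dB_t.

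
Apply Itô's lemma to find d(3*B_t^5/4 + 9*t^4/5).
d(3*B_t^5/4 + 9*t^4/5) = (15*B_t^3/2 + 36*t^3/5) dt + (15*B_t^4/4) dB_t

Itô's formula for f(t, x): d f(t, B_t) = (f_t + (1/2) f_xx) dt + f_x dB_t. Compute partials of f(t, x) = 9*t^4/5 + 3*x^5/4:
  f_t(t,x)  = 36*t^3/5
  f_x(t,x)  = 15*x^4/4
  f_xx(t,x) = 15*x^3
Assemble drift = f_t + (1/2) f_xx = 36*t^3/5 + 15*x^3/2 and diffusion = f_x = 15*x^4/4. Substituting x = B_t:
  d(3*B_t^5/4 + 9*t^4/5) = (15*B_t^3/2 + 36*t^3/5) dt + (15*B_t^4/4) dB_t.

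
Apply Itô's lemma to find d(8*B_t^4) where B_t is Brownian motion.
d(8*B_t^4) = (48*B_t^2) dt + (32*B_t^3) dB_t

Itô's formula for f(B_t) gives d f(B_t) = f'(B_t) dB_t + (1/2) f''(B_t) dt. Compute derivatives of f(x) = 8*x^4:
  f'(x)  = 32*x^3
  f''(x) = 96*x^2
Substitute x = B_t and multiply the f'' term by 1/2:
  drift     = (1/2) * (96*x^2) evaluated at B_t = 48*B_t^2
  diffusion = (32*x^3) evaluated at B_t = 32*B_t^3
Therefore d(8*B_t^4) = (48*B_t^2) dt + (32*B_t^3) dB_t.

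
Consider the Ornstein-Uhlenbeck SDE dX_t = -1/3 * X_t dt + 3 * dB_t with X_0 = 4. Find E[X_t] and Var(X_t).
E[X_t] = 4*exp(-t/3); Var(X_t) = 27/2 - 27*exp(-2*t/3)/2

The OU SDE dX = -theta X dt + sigma dB admits the integrating factor exp(theta t): d(exp(theta t) X_t) = sigma exp(theta t) dB_t. Integrating from 0 to t:
  X_t = x_0 * exp(-theta t) + sigma * int_0^t exp(-theta (t-s)) dB_s.
The Itô integral has mean 0 and (by the Itô isometry) variance sigma^2 * int_0^t exp(-2 theta (t - s)) ds = sigma^2 * (1 - exp(-2 theta t)) / (2 theta).
With theta = 1/3, sigma = 3, x_0 = 4:
  E[X_t] = 4 * exp(-1/3 t) = 4*exp(-t/3)
  Var(X_t) = (3)^2 * (1 - exp(-2*1/3 t)) / (2 * 1/3) = 27/2 - 27*exp(-2*t/3)/2.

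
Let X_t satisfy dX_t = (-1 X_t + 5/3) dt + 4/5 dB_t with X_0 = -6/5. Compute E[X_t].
E[X_t] = 5/3 - 43*exp(-t)/15

Taking expectations and using E[dB_t] = 0, the mean m(t) = E[X_t] satisfies the ODE m'(t) = a m(t) + b with m(0) = x_0. With a = -1, b = 5/3, x_0 = -6/5, the solution is
  m(t) = x_0 * exp(a t) + (b/a) * (exp(a t) - 1)
       = (-6/5) * exp((-1) t) + ((5/3)/(-1)) * (exp((-1) t) - 1)
       = 5/3 - 43*exp(-t)/15.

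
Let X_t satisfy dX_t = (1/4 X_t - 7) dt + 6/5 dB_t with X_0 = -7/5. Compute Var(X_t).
Var(X_t) = 72*exp(t/2)/25 - 72/25

The variance V(t) = Var(X_t) satisfies V'(t) = 2 a V(t) + c^2 with V(0) = 0 (drift coefficient is linear in X, diffusion is constant). With a = 1/4, c = 6/5, the solution is
  V(t) = (c^2 / (2 a)) * (exp(2 a t) - 1)
       = ((6/5)^2 / (2*(1/4))) * (exp((1/2) t) - 1)
       = 72*exp(t/2)/25 - 72/25.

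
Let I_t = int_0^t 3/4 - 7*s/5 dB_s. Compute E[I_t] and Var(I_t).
E[I_t] = 0; Var(I_t) = t*(784*t^2 - 1260*t + 675)/1200

The Itô integral of a deterministic integrand f(s) has mean 0 because each increment f(s) * (B_{s+ds} - B_s) has mean 0. By the Itô isometry:
  Var( int_0^t f(s) dB_s ) = E[ (int_0^t f(s) dB_s)^2 ] = int_0^t f(s)^2 ds.
Here f(s) = 3/4 - 7*s/5, so f(s)^2 = (28*s - 15)^2/400. Integrate:
  int_0^t ((28*s - 15)^2/400) ds = t*(784*t^2 - 1260*t + 675)/1200.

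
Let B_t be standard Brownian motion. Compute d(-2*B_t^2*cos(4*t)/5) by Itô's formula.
d(-2*B_t^2*cos(4*t)/5) = (8*B_t^2*sin(4*t)/5 - 2*cos(4*t)/5) dt + (-4*B_t*cos(4*t)/5) dB_t

Itô's formula for f(t, x): d f(t, B_t) = (f_t + (1/2) f_xx) dt + f_x dB_t. Compute partials of f(t, x) = -2*x^2*cos(4*t)/5:
  f_t(t,x)  = 8*x^2*sin(4*t)/5
  f_x(t,x)  = -4*x*cos(4*t)/5
  f_xx(t,x) = -4*cos(4*t)/5
Assemble drift = f_t + (1/2) f_xx = 8*x^2*sin(4*t)/5 - 2*cos(4*t)/5 and diffusion = f_x = -4*x*cos(4*t)/5. Substituting x = B_t:
  d(-2*B_t^2*cos(4*t)/5) = (8*B_t^2*sin(4*t)/5 - 2*cos(4*t)/5) dt + (-4*B_t*cos(4*t)/5) dB_t.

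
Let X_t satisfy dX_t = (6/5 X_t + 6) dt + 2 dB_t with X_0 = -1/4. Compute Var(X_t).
Var(X_t) = 5*exp(12*t/5)/3 - 5/3

The variance V(t) = Var(X_t) satisfies V'(t) = 2 a V(t) + c^2 with V(0) = 0 (drift coefficient is linear in X, diffusion is constant). With a = 6/5, c = 2, the solution is
  V(t) = (c^2 / (2 a)) * (exp(2 a t) - 1)
       = (2^2 / (2*(6/5))) * (exp((12/5) t) - 1)
       = 5*exp(12*t/5)/3 - 5/3.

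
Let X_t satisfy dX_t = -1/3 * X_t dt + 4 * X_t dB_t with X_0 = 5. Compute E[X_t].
E[X_t] = 5*exp(-t/3)

For GBM dX = mu X dt + sigma X dB with X_0 = x_0, apply Itô to Y = log X: dY = (mu - sigma^2/2) dt + sigma dB, so Y_t = log(x_0) + (mu - sigma^2/2) t + sigma B_t and hence X_t = x_0 * exp((mu - sigma^2/2) t + sigma B_t).
With mu = -1/3, sigma = 4, x_0 = 5, this gives:
  X_t = 5 * exp((-25/3) * t + (4) * B_t).
Since sigma*B_t ~ Normal(0, sigma^2 t), E[exp(sigma*B_t)] = exp(sigma^2 t / 2); so E[X_t] = x_0 * exp((mu - sigma^2/2) t) * exp(sigma^2 t / 2) = x_0 * exp(mu t) = 5*exp(-t/3).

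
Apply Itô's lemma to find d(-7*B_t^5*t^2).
d(-7*B_t^5*t^2) = (14*B_t^3*t*(-B_t^2 - 5*t)) dt + (-35*B_t^4*t^2) dB_t

Itô's formula for f(t, x): d f(t, B_t) = (f_t + (1/2) f_xx) dt + f_x dB_t. Compute partials of f(t, x) = -7*t^2*x^5:
  f_t(t,x)  = -14*t*x^5
  f_x(t,x)  = -35*t^2*x^4
  f_xx(t,x) = -140*t^2*x^3
Assemble drift = f_t + (1/2) f_xx = 14*t*x^3*(-5*t - x^2) and diffusion = f_x = -35*t^2*x^4. Substituting x = B_t:
  d(-7*B_t^5*t^2) = (14*B_t^3*t*(-B_t^2 - 5*t)) dt + (-35*B_t^4*t^2) dB_t.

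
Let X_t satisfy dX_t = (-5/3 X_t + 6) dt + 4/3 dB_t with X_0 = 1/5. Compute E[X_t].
E[X_t] = 18/5 - 17*exp(-5*t/3)/5

Taking expectations and using E[dB_t] = 0, the mean m(t) = E[X_t] satisfies the ODE m'(t) = a m(t) + b with m(0) = x_0. With a = -5/3, b = 6, x_0 = 1/5, the solution is
  m(t) = x_0 * exp(a t) + (b/a) * (exp(a t) - 1)
       = (1/5) * exp((-5/3) t) + (6/(-5/3)) * (exp((-5/3) t) - 1)
       = 18/5 - 17*exp(-5*t/3)/5.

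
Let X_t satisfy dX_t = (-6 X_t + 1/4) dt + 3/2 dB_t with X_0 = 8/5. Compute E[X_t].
E[X_t] = 1/24 + 187*exp(-6*t)/120

Taking expectations and using E[dB_t] = 0, the mean m(t) = E[X_t] satisfies the ODE m'(t) = a m(t) + b with m(0) = x_0. With a = -6, b = 1/4, x_0 = 8/5, the solution is
  m(t) = x_0 * exp(a t) + (b/a) * (exp(a t) - 1)
       = (8/5) * exp((-6) t) + ((1/4)/(-6)) * (exp((-6) t) - 1)
       = 1/24 + 187*exp(-6*t)/120.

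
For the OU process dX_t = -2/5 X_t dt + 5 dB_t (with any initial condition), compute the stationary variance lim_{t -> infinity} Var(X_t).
lim Var(X_t) = 125/4

The OU SDE dX = -theta X dt + sigma dB admits the integrating factor exp(theta t): d(exp(theta t) X_t) = sigma exp(theta t) dB_t. Integrating from 0 to t gives X_t = x_0 * exp(-theta t) + sigma * int_0^t exp(-theta (t-s)) dB_s for any initial x_0. The Itô integral has variance (by the Itô isometry) sigma^2 * int_0^t exp(-2 theta (t - s)) ds = sigma^2 * (1 - exp(-2 theta t)) / (2 theta), independent of x_0.
With theta = 2/5, sigma = 5:
  Var(X_t) = (5)^2 * (1 - exp(-2*2/5 t)) / (2 * 2/5) = 125/4 - 125*exp(-4*t/5)/4.
As t -> infinity, exp(-2*2/5 t) -> 0, so the stationary variance is sigma^2 / (2 theta) = 125/4.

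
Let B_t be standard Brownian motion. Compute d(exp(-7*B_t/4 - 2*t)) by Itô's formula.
d(exp(-7*B_t/4 - 2*t)) = (-15*exp(-7*B_t/4 - 2*t)/32) dt + (-7*exp(-7*B_t/4 - 2*t)/4) dB_t

Itô's formula for f(t, x): d f(t, B_t) = (f_t + (1/2) f_xx) dt + f_x dB_t. Compute partials of f(t, x) = exp(-2*t - 7*x/4):
  f_t(t,x)  = -2*exp(-2*t - 7*x/4)
  f_x(t,x)  = -7*exp(-2*t - 7*x/4)/4
  f_xx(t,x) = 49*exp(-2*t - 7*x/4)/16
Assemble drift = f_t + (1/2) f_xx = -15*exp(-2*t - 7*x/4)/32 and diffusion = f_x = -7*exp(-2*t - 7*x/4)/4. Substituting x = B_t:
  d(exp(-7*B_t/4 - 2*t)) = (-15*exp(-7*B_t/4 - 2*t)/32) dt + (-7*exp(-7*B_t/4 - 2*t)/4) dB_t.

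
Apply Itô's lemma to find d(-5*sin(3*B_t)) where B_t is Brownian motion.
d(-5*sin(3*B_t)) = (45*sin(3*B_t)/2) dt + (-15*cos(3*B_t)) dB_t

Itô's formula for f(B_t) gives d f(B_t) = f'(B_t) dB_t + (1/2) f''(B_t) dt. Compute derivatives of f(x) = -5*sin(3*x):
  f'(x)  = -15*cos(3*x)
  f''(x) = 45*sin(3*x)
Substitute x = B_t and multiply the f'' term by 1/2:
  drift     = (1/2) * (45*sin(3*x)) evaluated at B_t = 45*sin(3*B_t)/2
  diffusion = (-15*cos(3*x)) evaluated at B_t = -15*cos(3*B_t)
Therefore d(-5*sin(3*B_t)) = (45*sin(3*B_t)/2) dt + (-15*cos(3*B_t)) dB_t.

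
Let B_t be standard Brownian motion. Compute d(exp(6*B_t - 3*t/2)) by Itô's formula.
d(exp(6*B_t - 3*t/2)) = (33*exp(6*B_t - 3*t/2)/2) dt + (6*exp(6*B_t - 3*t/2)) dB_t

Itô's formula for f(t, x): d f(t, B_t) = (f_t + (1/2) f_xx) dt + f_x dB_t. Compute partials of f(t, x) = exp(-3*t/2 + 6*x):
  f_t(t,x)  = -3*exp(-3*t/2 + 6*x)/2
  f_x(t,x)  = 6*exp(-3*t/2 + 6*x)
  f_xx(t,x) = 36*exp(-3*t/2 + 6*x)
Assemble drift = f_t + (1/2) f_xx = 33*exp(-3*t/2 + 6*x)/2 and diffusion = f_x = 6*exp(-3*t/2 + 6*x). Substituting x = B_t:
  d(exp(6*B_t - 3*t/2)) = (33*exp(6*B_t - 3*t/2)/2) dt + (6*exp(6*B_t - 3*t/2)) dB_t.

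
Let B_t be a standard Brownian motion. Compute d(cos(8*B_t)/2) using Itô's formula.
d(cos(8*B_t)/2) = (-16*cos(8*B_t)) dt + (-4*sin(8*B_t)) dB_t

Itô's formula for f(B_t) gives d f(B_t) = f'(B_t) dB_t + (1/2) f''(B_t) dt. Compute derivatives of f(x) = cos(8*x)/2:
  f'(x)  = -4*sin(8*x)
  f''(x) = -32*cos(8*x)
Substitute x = B_t and multiply the f'' term by 1/2:
  drift     = (1/2) * (-32*cos(8*x)) evaluated at B_t = -16*cos(8*B_t)
  diffusion = (-4*sin(8*x)) evaluated at B_t = -4*sin(8*B_t)
Therefore d(cos(8*B_t)/2) = (-16*cos(8*B_t)) dt + (-4*sin(8*B_t)) dB_t.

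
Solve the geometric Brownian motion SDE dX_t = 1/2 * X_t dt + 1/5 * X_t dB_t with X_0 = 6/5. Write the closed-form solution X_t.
X_t = 6/5 * exp((12/25) * t + (1/5) * B_t)

For GBM dX = mu X dt + sigma X dB with X_0 = x_0, apply Itô to Y = log X: dY = (mu - sigma^2/2) dt + sigma dB, so Y_t = log(x_0) + (mu - sigma^2/2) t + sigma B_t and hence X_t = x_0 * exp((mu - sigma^2/2) t + sigma B_t).
With mu = 1/2, sigma = 1/5, x_0 = 6/5, this gives:
  X_t = 6/5 * exp((12/25) * t + (1/5) * B_t).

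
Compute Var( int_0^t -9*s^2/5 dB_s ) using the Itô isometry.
Var = 81*t^5/125

The Itô integral of a deterministic integrand f(s) has mean 0 because each increment f(s) * (B_{s+ds} - B_s) has mean 0. By the Itô isometry:
  Var( int_0^t f(s) dB_s ) = E[ (int_0^t f(s) dB_s)^2 ] = int_0^t f(s)^2 ds.
Here f(s) = -9*s^2/5, so f(s)^2 = 81*s^4/25. Integrate:
  int_0^t (81*s^4/25) ds = 81*t^5/125.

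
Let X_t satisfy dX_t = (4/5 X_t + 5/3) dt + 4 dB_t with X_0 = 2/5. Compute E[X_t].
E[X_t] = 149*exp(4*t/5)/60 - 25/12

Taking expectations and using E[dB_t] = 0, the mean m(t) = E[X_t] satisfies the ODE m'(t) = a m(t) + b with m(0) = x_0. With a = 4/5, b = 5/3, x_0 = 2/5, the solution is
  m(t) = x_0 * exp(a t) + (b/a) * (exp(a t) - 1)
       = (2/5) * exp((4/5) t) + ((5/3)/(4/5)) * (exp((4/5) t) - 1)
       = 149*exp(4*t/5)/60 - 25/12.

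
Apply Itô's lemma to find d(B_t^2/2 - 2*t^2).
d(B_t^2/2 - 2*t^2) = (1/2 - 4*t) dt + (B_t) dB_t

Itô's formula for f(t, x): d f(t, B_t) = (f_t + (1/2) f_xx) dt + f_x dB_t. Compute partials of f(t, x) = -2*t^2 + x^2/2:
  f_t(t,x)  = -4*t
  f_x(t,x)  = x
  f_xx(t,x) = 1
Assemble drift = f_t + (1/2) f_xx = 1/2 - 4*t and diffusion = f_x = x. Substituting x = B_t:
  d(B_t^2/2 - 2*t^2) = (1/2 - 4*t) dt + (B_t) dB_t.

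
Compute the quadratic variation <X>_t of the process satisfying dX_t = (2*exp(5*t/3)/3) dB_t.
<X>_t = 2*exp(10*t/3)/15 - 2/15

For an Itô process dX_t = a(t) dt + b(t) dB_t, the quadratic variation is <X>_t = int_0^t b(s)^2 ds (the drift term does not contribute). Here b(s) = 2*exp(5*s/3)/3, so
  b(s)^2 = 4*exp(10*s/3)/9.
Integrating from 0 to t:
  <X>_t = int_0^t (4*exp(10*s/3)/9) ds = 2*exp(10*t/3)/15 - 2/15.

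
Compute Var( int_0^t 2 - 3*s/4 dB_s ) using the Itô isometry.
Var = t*(3*t^2 - 24*t + 64)/16

The Itô integral of a deterministic integrand f(s) has mean 0 because each increment f(s) * (B_{s+ds} - B_s) has mean 0. By the Itô isometry:
  Var( int_0^t f(s) dB_s ) = E[ (int_0^t f(s) dB_s)^2 ] = int_0^t f(s)^2 ds.
Here f(s) = 2 - 3*s/4, so f(s)^2 = (3*s - 8)^2/16. Integrate:
  int_0^t ((3*s - 8)^2/16) ds = t*(3*t^2 - 24*t + 64)/16.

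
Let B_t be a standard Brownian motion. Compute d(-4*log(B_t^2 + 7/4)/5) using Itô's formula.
d(-4*log(B_t^2 + 7/4)/5) = (16*(4*B_t^2 - 7)/(5*(4*B_t^2 + 7)^2)) dt + (-32*B_t/(20*B_t^2 + 35)) dB_t

Itô's formula for f(B_t) gives d f(B_t) = f'(B_t) dB_t + (1/2) f''(B_t) dt. Compute derivatives of f(x) = -4*log(x^2 + 7/4)/5:
  f'(x)  = -32*x/(20*x^2 + 35)
  f''(x) = 32*(4*x^2 - 7)/(5*(4*x^2 + 7)^2)
Substitute x = B_t and multiply the f'' term by 1/2:
  drift     = (1/2) * (32*(4*x^2 - 7)/(5*(4*x^2 + 7)^2)) evaluated at B_t = 16*(4*B_t^2 - 7)/(5*(4*B_t^2 + 7)^2)
  diffusion = (-32*x/(20*x^2 + 35)) evaluated at B_t = -32*B_t/(20*B_t^2 + 35)
Therefore d(-4*log(B_t^2 + 7/4)/5) = (16*(4*B_t^2 - 7)/(5*(4*B_t^2 + 7)^2)) dt + (-32*B_t/(20*B_t^2 + 35)) dB_t.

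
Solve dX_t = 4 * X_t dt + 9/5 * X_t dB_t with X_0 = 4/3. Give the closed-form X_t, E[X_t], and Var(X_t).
X_t = 4/3 * exp((119/50) t + (9/5) B_t); E[X_t] = 4*exp(4*t)/3; Var(X_t) = 16*(exp(81*t/25) - 1)*exp(8*t)/9

For GBM dX = mu X dt + sigma X dB with X_0 = x_0, apply Itô to Y = log X: dY = (mu - sigma^2/2) dt + sigma dB, so Y_t = log(x_0) + (mu - sigma^2/2) t + sigma B_t and hence X_t = x_0 * exp((mu - sigma^2/2) t + sigma B_t).
With mu = 4, sigma = 9/5, x_0 = 4/3, this gives:
  X_t = 4/3 * exp((119/50) * t + (9/5) * B_t).
Since sigma*B_t ~ Normal(0, sigma^2 t), E[exp(sigma*B_t)] = exp(sigma^2 t / 2); so E[X_t] = x_0 * exp((mu - sigma^2/2) t) * exp(sigma^2 t / 2) = x_0 * exp(mu t) = 4*exp(4*t)/3.
Var(X_t) = E[X_t^2] - (E[X_t])^2 = x_0^2 * exp(2 mu t) * (exp(sigma^2 t) - 1) = 16*(exp(81*t/25) - 1)*exp(8*t)/9.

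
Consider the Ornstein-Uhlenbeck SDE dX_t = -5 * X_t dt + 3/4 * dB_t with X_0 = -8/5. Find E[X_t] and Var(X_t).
E[X_t] = -8*exp(-5*t)/5; Var(X_t) = 9/160 - 9*exp(-10*t)/160

The OU SDE dX = -theta X dt + sigma dB admits the integrating factor exp(theta t): d(exp(theta t) X_t) = sigma exp(theta t) dB_t. Integrating from 0 to t:
  X_t = x_0 * exp(-theta t) + sigma * int_0^t exp(-theta (t-s)) dB_s.
The Itô integral has mean 0 and (by the Itô isometry) variance sigma^2 * int_0^t exp(-2 theta (t - s)) ds = sigma^2 * (1 - exp(-2 theta t)) / (2 theta).
With theta = 5, sigma = 3/4, x_0 = -8/5:
  E[X_t] = -8/5 * exp(-5 t) = -8*exp(-5*t)/5
  Var(X_t) = (3/4)^2 * (1 - exp(-2*5 t)) / (2 * 5) = 9/160 - 9*exp(-10*t)/160.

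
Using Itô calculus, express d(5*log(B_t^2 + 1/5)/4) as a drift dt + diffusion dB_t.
d(5*log(B_t^2 + 1/5)/4) = (25*(1 - 5*B_t^2)/(4*(5*B_t^2 + 1)^2)) dt + (25*B_t/(2*(5*B_t^2 + 1))) dB_t

Itô's formula for f(B_t) gives d f(B_t) = f'(B_t) dB_t + (1/2) f''(B_t) dt. Compute derivatives of f(x) = 5*log(x^2 + 1/5)/4:
  f'(x)  = 25*x/(2*(5*x^2 + 1))
  f''(x) = 25*(1 - 5*x^2)/(2*(5*x^2 + 1)^2)
Substitute x = B_t and multiply the f'' term by 1/2:
  drift     = (1/2) * (25*(1 - 5*x^2)/(2*(5*x^2 + 1)^2)) evaluated at B_t = 25*(1 - 5*B_t^2)/(4*(5*B_t^2 + 1)^2)
  diffusion = (25*x/(2*(5*x^2 + 1))) evaluated at B_t = 25*B_t/(2*(5*B_t^2 + 1))
Therefore d(5*log(B_t^2 + 1/5)/4) = (25*(1 - 5*B_t^2)/(4*(5*B_t^2 + 1)^2)) dt + (25*B_t/(2*(5*B_t^2 + 1))) dB_t.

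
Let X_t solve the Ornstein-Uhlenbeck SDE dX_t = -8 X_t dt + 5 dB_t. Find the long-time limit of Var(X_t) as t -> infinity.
lim Var(X_t) = 25/16

The OU SDE dX = -theta X dt + sigma dB admits the integrating factor exp(theta t): d(exp(theta t) X_t) = sigma exp(theta t) dB_t. Integrating from 0 to t gives X_t = x_0 * exp(-theta t) + sigma * int_0^t exp(-theta (t-s)) dB_s for any initial x_0. The Itô integral has variance (by the Itô isometry) sigma^2 * int_0^t exp(-2 theta (t - s)) ds = sigma^2 * (1 - exp(-2 theta t)) / (2 theta), independent of x_0.
With theta = 8, sigma = 5:
  Var(X_t) = (5)^2 * (1 - exp(-2*8 t)) / (2 * 8) = 25/16 - 25*exp(-16*t)/16.
As t -> infinity, exp(-2*8 t) -> 0, so the stationary variance is sigma^2 / (2 theta) = 25/16.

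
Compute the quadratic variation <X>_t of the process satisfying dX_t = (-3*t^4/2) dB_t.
<X>_t = t^9/4

For an Itô process dX_t = a(t) dt + b(t) dB_t, the quadratic variation is <X>_t = int_0^t b(s)^2 ds (the drift term does not contribute). Here b(s) = -3*s^4/2, so
  b(s)^2 = 9*s^8/4.
Integrating from 0 to t:
  <X>_t = int_0^t (9*s^8/4) ds = t^9/4.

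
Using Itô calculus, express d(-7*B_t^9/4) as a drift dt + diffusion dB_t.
d(-7*B_t^9/4) = (-63*B_t^7) dt + (-63*B_t^8/4) dB_t

Itô's formula for f(B_t) gives d f(B_t) = f'(B_t) dB_t + (1/2) f''(B_t) dt. Compute derivatives of f(x) = -7*x^9/4:
  f'(x)  = -63*x^8/4
  f''(x) = -126*x^7
Substitute x = B_t and multiply the f'' term by 1/2:
  drift     = (1/2) * (-126*x^7) evaluated at B_t = -63*B_t^7
  diffusion = (-63*x^8/4) evaluated at B_t = -63*B_t^8/4
Therefore d(-7*B_t^9/4) = (-63*B_t^7) dt + (-63*B_t^8/4) dB_t.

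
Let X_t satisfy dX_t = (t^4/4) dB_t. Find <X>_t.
<X>_t = t^9/144

For an Itô process dX_t = a(t) dt + b(t) dB_t, the quadratic variation is <X>_t = int_0^t b(s)^2 ds (the drift term does not contribute). Here b(s) = s^4/4, so
  b(s)^2 = s^8/16.
Integrating from 0 to t:
  <X>_t = int_0^t (s^8/16) ds = t^9/144.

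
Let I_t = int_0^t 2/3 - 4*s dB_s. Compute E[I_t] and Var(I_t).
E[I_t] = 0; Var(I_t) = 4*t*(12*t^2 - 6*t + 1)/9

The Itô integral of a deterministic integrand f(s) has mean 0 because each increment f(s) * (B_{s+ds} - B_s) has mean 0. By the Itô isometry:
  Var( int_0^t f(s) dB_s ) = E[ (int_0^t f(s) dB_s)^2 ] = int_0^t f(s)^2 ds.
Here f(s) = 2/3 - 4*s, so f(s)^2 = 4*(6*s - 1)^2/9. Integrate:
  int_0^t (4*(6*s - 1)^2/9) ds = 4*t*(12*t^2 - 6*t + 1)/9.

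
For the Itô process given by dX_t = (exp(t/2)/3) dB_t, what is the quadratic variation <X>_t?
<X>_t = exp(t)/9 - 1/9

For an Itô process dX_t = a(t) dt + b(t) dB_t, the quadratic variation is <X>_t = int_0^t b(s)^2 ds (the drift term does not contribute). Here b(s) = exp(s/2)/3, so
  b(s)^2 = exp(s)/9.
Integrating from 0 to t:
  <X>_t = int_0^t (exp(s)/9) ds = exp(t)/9 - 1/9.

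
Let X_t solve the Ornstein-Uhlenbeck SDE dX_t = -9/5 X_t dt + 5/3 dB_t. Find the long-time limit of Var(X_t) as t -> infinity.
lim Var(X_t) = 125/162

The OU SDE dX = -theta X dt + sigma dB admits the integrating factor exp(theta t): d(exp(theta t) X_t) = sigma exp(theta t) dB_t. Integrating from 0 to t gives X_t = x_0 * exp(-theta t) + sigma * int_0^t exp(-theta (t-s)) dB_s for any initial x_0. The Itô integral has variance (by the Itô isometry) sigma^2 * int_0^t exp(-2 theta (t - s)) ds = sigma^2 * (1 - exp(-2 theta t)) / (2 theta), independent of x_0.
With theta = 9/5, sigma = 5/3:
  Var(X_t) = (5/3)^2 * (1 - exp(-2*9/5 t)) / (2 * 9/5) = 125/162 - 125*exp(-18*t/5)/162.
As t -> infinity, exp(-2*9/5 t) -> 0, so the stationary variance is sigma^2 / (2 theta) = 125/162.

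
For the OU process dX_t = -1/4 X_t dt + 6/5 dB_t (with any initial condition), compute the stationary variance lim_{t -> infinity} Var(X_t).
lim Var(X_t) = 72/25

The OU SDE dX = -theta X dt + sigma dB admits the integrating factor exp(theta t): d(exp(theta t) X_t) = sigma exp(theta t) dB_t. Integrating from 0 to t gives X_t = x_0 * exp(-theta t) + sigma * int_0^t exp(-theta (t-s)) dB_s for any initial x_0. The Itô integral has variance (by the Itô isometry) sigma^2 * int_0^t exp(-2 theta (t - s)) ds = sigma^2 * (1 - exp(-2 theta t)) / (2 theta), independent of x_0.
With theta = 1/4, sigma = 6/5:
  Var(X_t) = (6/5)^2 * (1 - exp(-2*1/4 t)) / (2 * 1/4) = 72/25 - 72*exp(-t/2)/25.
As t -> infinity, exp(-2*1/4 t) -> 0, so the stationary variance is sigma^2 / (2 theta) = 72/25.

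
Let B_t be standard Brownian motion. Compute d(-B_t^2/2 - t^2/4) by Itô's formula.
d(-B_t^2/2 - t^2/4) = (-t/2 - 1/2) dt + (-B_t) dB_t

Itô's formula for f(t, x): d f(t, B_t) = (f_t + (1/2) f_xx) dt + f_x dB_t. Compute partials of f(t, x) = -t^2/4 - x^2/2:
  f_t(t,x)  = -t/2
  f_x(t,x)  = -x
  f_xx(t,x) = -1
Assemble drift = f_t + (1/2) f_xx = -t/2 - 1/2 and diffusion = f_x = -x. Substituting x = B_t:
  d(-B_t^2/2 - t^2/4) = (-t/2 - 1/2) dt + (-B_t) dB_t.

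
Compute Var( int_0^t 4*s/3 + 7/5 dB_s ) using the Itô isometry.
Var = t*(400*t^2 + 1260*t + 1323)/675

The Itô integral of a deterministic integrand f(s) has mean 0 because each increment f(s) * (B_{s+ds} - B_s) has mean 0. By the Itô isometry:
  Var( int_0^t f(s) dB_s ) = E[ (int_0^t f(s) dB_s)^2 ] = int_0^t f(s)^2 ds.
Here f(s) = 4*s/3 + 7/5, so f(s)^2 = (20*s + 21)^2/225. Integrate:
  int_0^t ((20*s + 21)^2/225) ds = t*(400*t^2 + 1260*t + 1323)/675.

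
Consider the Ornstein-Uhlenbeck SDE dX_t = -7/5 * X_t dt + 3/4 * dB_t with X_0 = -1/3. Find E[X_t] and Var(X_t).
E[X_t] = -exp(-7*t/5)/3; Var(X_t) = 45/224 - 45*exp(-14*t/5)/224

The OU SDE dX = -theta X dt + sigma dB admits the integrating factor exp(theta t): d(exp(theta t) X_t) = sigma exp(theta t) dB_t. Integrating from 0 to t:
  X_t = x_0 * exp(-theta t) + sigma * int_0^t exp(-theta (t-s)) dB_s.
The Itô integral has mean 0 and (by the Itô isometry) variance sigma^2 * int_0^t exp(-2 theta (t - s)) ds = sigma^2 * (1 - exp(-2 theta t)) / (2 theta).
With theta = 7/5, sigma = 3/4, x_0 = -1/3:
  E[X_t] = -1/3 * exp(-7/5 t) = -exp(-7*t/5)/3
  Var(X_t) = (3/4)^2 * (1 - exp(-2*7/5 t)) / (2 * 7/5) = 45/224 - 45*exp(-14*t/5)/224.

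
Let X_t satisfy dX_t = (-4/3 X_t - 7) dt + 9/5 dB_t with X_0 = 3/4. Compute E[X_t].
E[X_t] = -21/4 + 6*exp(-4*t/3)

Taking expectations and using E[dB_t] = 0, the mean m(t) = E[X_t] satisfies the ODE m'(t) = a m(t) + b with m(0) = x_0. With a = -4/3, b = -7, x_0 = 3/4, the solution is
  m(t) = x_0 * exp(a t) + (b/a) * (exp(a t) - 1)
       = (3/4) * exp((-4/3) t) + ((-7)/(-4/3)) * (exp((-4/3) t) - 1)
       = -21/4 + 6*exp(-4*t/3).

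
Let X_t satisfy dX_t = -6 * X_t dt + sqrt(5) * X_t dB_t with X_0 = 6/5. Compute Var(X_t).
Var(X_t) = (36*exp(5*t) - 36)*exp(-12*t)/25

For GBM dX = mu X dt + sigma X dB with X_0 = x_0, apply Itô to Y = log X: dY = (mu - sigma^2/2) dt + sigma dB, so Y_t = log(x_0) + (mu - sigma^2/2) t + sigma B_t and hence X_t = x_0 * exp((mu - sigma^2/2) t + sigma B_t).
With mu = -6, sigma = sqrt(5), x_0 = 6/5, this gives:
  X_t = 6/5 * exp((-17/2) * t + (sqrt(5)) * B_t).
Since sigma*B_t ~ Normal(0, sigma^2 t), E[exp(sigma*B_t)] = exp(sigma^2 t / 2); so E[X_t] = x_0 * exp((mu - sigma^2/2) t) * exp(sigma^2 t / 2) = x_0 * exp(mu t) = 6*exp(-6*t)/5.
Var(X_t) = E[X_t^2] - (E[X_t])^2 = x_0^2 * exp(2 mu t) * (exp(sigma^2 t) - 1) = (36*exp(5*t) - 36)*exp(-12*t)/25.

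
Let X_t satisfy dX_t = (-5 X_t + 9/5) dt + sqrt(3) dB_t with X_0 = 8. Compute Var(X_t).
Var(X_t) = 3/10 - 3*exp(-10*t)/10

The variance V(t) = Var(X_t) satisfies V'(t) = 2 a V(t) + c^2 with V(0) = 0 (drift coefficient is linear in X, diffusion is constant). With a = -5, c = sqrt(3), the solution is
  V(t) = (c^2 / (2 a)) * (exp(2 a t) - 1)
       = (sqrt(3)^2 / (2*(-5))) * (exp((-10) t) - 1)
       = 3/10 - 3*exp(-10*t)/10.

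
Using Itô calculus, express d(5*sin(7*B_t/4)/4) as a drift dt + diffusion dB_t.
d(5*sin(7*B_t/4)/4) = (-245*sin(7*B_t/4)/128) dt + (35*cos(7*B_t/4)/16) dB_t

Itô's formula for f(B_t) gives d f(B_t) = f'(B_t) dB_t + (1/2) f''(B_t) dt. Compute derivatives of f(x) = 5*sin(7*x/4)/4:
  f'(x)  = 35*cos(7*x/4)/16
  f''(x) = -245*sin(7*x/4)/64
Substitute x = B_t and multiply the f'' term by 1/2:
  drift     = (1/2) * (-245*sin(7*x/4)/64) evaluated at B_t = -245*sin(7*B_t/4)/128
  diffusion = (35*cos(7*x/4)/16) evaluated at B_t = 35*cos(7*B_t/4)/16
Therefore d(5*sin(7*B_t/4)/4) = (-245*sin(7*B_t/4)/128) dt + (35*cos(7*B_t/4)/16) dB_t.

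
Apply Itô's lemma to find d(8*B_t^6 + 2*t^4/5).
d(8*B_t^6 + 2*t^4/5) = (120*B_t^4 + 8*t^3/5) dt + (48*B_t^5) dB_t

Itô's formula for f(t, x): d f(t, B_t) = (f_t + (1/2) f_xx) dt + f_x dB_t. Compute partials of f(t, x) = 2*t^4/5 + 8*x^6:
  f_t(t,x)  = 8*t^3/5
  f_x(t,x)  = 48*x^5
  f_xx(t,x) = 240*x^4
Assemble drift = f_t + (1/2) f_xx = 8*t^3/5 + 120*x^4 and diffusion = f_x = 48*x^5. Substituting x = B_t:
  d(8*B_t^6 + 2*t^4/5) = (120*B_t^4 + 8*t^3/5) dt + (48*B_t^5) dB_t.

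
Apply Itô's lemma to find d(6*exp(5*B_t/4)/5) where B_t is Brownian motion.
d(6*exp(5*B_t/4)/5) = (15*exp(5*B_t/4)/16) dt + (3*exp(5*B_t/4)/2) dB_t

Itô's formula for f(B_t) gives d f(B_t) = f'(B_t) dB_t + (1/2) f''(B_t) dt. Compute derivatives of f(x) = 6*exp(5*x/4)/5:
  f'(x)  = 3*exp(5*x/4)/2
  f''(x) = 15*exp(5*x/4)/8
Substitute x = B_t and multiply the f'' term by 1/2:
  drift     = (1/2) * (15*exp(5*x/4)/8) evaluated at B_t = 15*exp(5*B_t/4)/16
  diffusion = (3*exp(5*x/4)/2) evaluated at B_t = 3*exp(5*B_t/4)/2
Therefore d(6*exp(5*B_t/4)/5) = (15*exp(5*B_t/4)/16) dt + (3*exp(5*B_t/4)/2) dB_t.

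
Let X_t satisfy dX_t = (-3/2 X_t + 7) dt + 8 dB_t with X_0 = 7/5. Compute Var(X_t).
Var(X_t) = 64/3 - 64*exp(-3*t)/3

The variance V(t) = Var(X_t) satisfies V'(t) = 2 a V(t) + c^2 with V(0) = 0 (drift coefficient is linear in X, diffusion is constant). With a = -3/2, c = 8, the solution is
  V(t) = (c^2 / (2 a)) * (exp(2 a t) - 1)
       = (8^2 / (2*(-3/2))) * (exp((-3) t) - 1)
       = 64/3 - 64*exp(-3*t)/3.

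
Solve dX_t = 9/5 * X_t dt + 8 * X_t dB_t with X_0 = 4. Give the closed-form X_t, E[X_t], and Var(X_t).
X_t = 4 * exp((-151/5) t + (8) B_t); E[X_t] = 4*exp(9*t/5); Var(X_t) = 16*(exp(64*t) - 1)*exp(18*t/5)

For GBM dX = mu X dt + sigma X dB with X_0 = x_0, apply Itô to Y = log X: dY = (mu - sigma^2/2) dt + sigma dB, so Y_t = log(x_0) + (mu - sigma^2/2) t + sigma B_t and hence X_t = x_0 * exp((mu - sigma^2/2) t + sigma B_t).
With mu = 9/5, sigma = 8, x_0 = 4, this gives:
  X_t = 4 * exp((-151/5) * t + (8) * B_t).
Since sigma*B_t ~ Normal(0, sigma^2 t), E[exp(sigma*B_t)] = exp(sigma^2 t / 2); so E[X_t] = x_0 * exp((mu - sigma^2/2) t) * exp(sigma^2 t / 2) = x_0 * exp(mu t) = 4*exp(9*t/5).
Var(X_t) = E[X_t^2] - (E[X_t])^2 = x_0^2 * exp(2 mu t) * (exp(sigma^2 t) - 1) = 16*(exp(64*t) - 1)*exp(18*t/5).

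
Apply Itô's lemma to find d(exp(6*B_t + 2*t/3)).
d(exp(6*B_t + 2*t/3)) = (56*exp(6*B_t + 2*t/3)/3) dt + (6*exp(6*B_t + 2*t/3)) dB_t

Itô's formula for f(t, x): d f(t, B_t) = (f_t + (1/2) f_xx) dt + f_x dB_t. Compute partials of f(t, x) = exp(2*t/3 + 6*x):
  f_t(t,x)  = 2*exp(2*t/3 + 6*x)/3
  f_x(t,x)  = 6*exp(2*t/3 + 6*x)
  f_xx(t,x) = 36*exp(2*t/3 + 6*x)
Assemble drift = f_t + (1/2) f_xx = 56*exp(2*t/3 + 6*x)/3 and diffusion = f_x = 6*exp(2*t/3 + 6*x). Substituting x = B_t:
  d(exp(6*B_t + 2*t/3)) = (56*exp(6*B_t + 2*t/3)/3) dt + (6*exp(6*B_t + 2*t/3)) dB_t.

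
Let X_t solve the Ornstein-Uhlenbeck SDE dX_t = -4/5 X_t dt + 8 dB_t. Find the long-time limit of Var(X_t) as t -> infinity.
lim Var(X_t) = 40

The OU SDE dX = -theta X dt + sigma dB admits the integrating factor exp(theta t): d(exp(theta t) X_t) = sigma exp(theta t) dB_t. Integrating from 0 to t gives X_t = x_0 * exp(-theta t) + sigma * int_0^t exp(-theta (t-s)) dB_s for any initial x_0. The Itô integral has variance (by the Itô isometry) sigma^2 * int_0^t exp(-2 theta (t - s)) ds = sigma^2 * (1 - exp(-2 theta t)) / (2 theta), independent of x_0.
With theta = 4/5, sigma = 8:
  Var(X_t) = (8)^2 * (1 - exp(-2*4/5 t)) / (2 * 4/5) = 40 - 40*exp(-8*t/5).
As t -> infinity, exp(-2*4/5 t) -> 0, so the stationary variance is sigma^2 / (2 theta) = 40.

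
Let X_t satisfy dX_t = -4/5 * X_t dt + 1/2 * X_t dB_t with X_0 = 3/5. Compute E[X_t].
E[X_t] = 3*exp(-4*t/5)/5

For GBM dX = mu X dt + sigma X dB with X_0 = x_0, apply Itô to Y = log X: dY = (mu - sigma^2/2) dt + sigma dB, so Y_t = log(x_0) + (mu - sigma^2/2) t + sigma B_t and hence X_t = x_0 * exp((mu - sigma^2/2) t + sigma B_t).
With mu = -4/5, sigma = 1/2, x_0 = 3/5, this gives:
  X_t = 3/5 * exp((-37/40) * t + (1/2) * B_t).
Since sigma*B_t ~ Normal(0, sigma^2 t), E[exp(sigma*B_t)] = exp(sigma^2 t / 2); so E[X_t] = x_0 * exp((mu - sigma^2/2) t) * exp(sigma^2 t / 2) = x_0 * exp(mu t) = 3*exp(-4*t/5)/5.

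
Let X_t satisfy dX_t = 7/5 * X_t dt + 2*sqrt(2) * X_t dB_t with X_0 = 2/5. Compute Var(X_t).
Var(X_t) = 4*(exp(8*t) - 1)*exp(14*t/5)/25

For GBM dX = mu X dt + sigma X dB with X_0 = x_0, apply Itô to Y = log X: dY = (mu - sigma^2/2) dt + sigma dB, so Y_t = log(x_0) + (mu - sigma^2/2) t + sigma B_t and hence X_t = x_0 * exp((mu - sigma^2/2) t + sigma B_t).
With mu = 7/5, sigma = 2*sqrt(2), x_0 = 2/5, this gives:
  X_t = 2/5 * exp((-13/5) * t + (2*sqrt(2)) * B_t).
Since sigma*B_t ~ Normal(0, sigma^2 t), E[exp(sigma*B_t)] = exp(sigma^2 t / 2); so E[X_t] = x_0 * exp((mu - sigma^2/2) t) * exp(sigma^2 t / 2) = x_0 * exp(mu t) = 2*exp(7*t/5)/5.
Var(X_t) = E[X_t^2] - (E[X_t])^2 = x_0^2 * exp(2 mu t) * (exp(sigma^2 t) - 1) = 4*(exp(8*t) - 1)*exp(14*t/5)/25.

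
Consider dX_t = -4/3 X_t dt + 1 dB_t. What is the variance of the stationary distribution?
lim Var(X_t) = 3/8

The OU SDE dX = -theta X dt + sigma dB admits the integrating factor exp(theta t): d(exp(theta t) X_t) = sigma exp(theta t) dB_t. Integrating from 0 to t gives X_t = x_0 * exp(-theta t) + sigma * int_0^t exp(-theta (t-s)) dB_s for any initial x_0. The Itô integral has variance (by the Itô isometry) sigma^2 * int_0^t exp(-2 theta (t - s)) ds = sigma^2 * (1 - exp(-2 theta t)) / (2 theta), independent of x_0.
With theta = 4/3, sigma = 1:
  Var(X_t) = (1)^2 * (1 - exp(-2*4/3 t)) / (2 * 4/3) = 3/8 - 3*exp(-8*t/3)/8.
As t -> infinity, exp(-2*4/3 t) -> 0, so the stationary variance is sigma^2 / (2 theta) = 3/8.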